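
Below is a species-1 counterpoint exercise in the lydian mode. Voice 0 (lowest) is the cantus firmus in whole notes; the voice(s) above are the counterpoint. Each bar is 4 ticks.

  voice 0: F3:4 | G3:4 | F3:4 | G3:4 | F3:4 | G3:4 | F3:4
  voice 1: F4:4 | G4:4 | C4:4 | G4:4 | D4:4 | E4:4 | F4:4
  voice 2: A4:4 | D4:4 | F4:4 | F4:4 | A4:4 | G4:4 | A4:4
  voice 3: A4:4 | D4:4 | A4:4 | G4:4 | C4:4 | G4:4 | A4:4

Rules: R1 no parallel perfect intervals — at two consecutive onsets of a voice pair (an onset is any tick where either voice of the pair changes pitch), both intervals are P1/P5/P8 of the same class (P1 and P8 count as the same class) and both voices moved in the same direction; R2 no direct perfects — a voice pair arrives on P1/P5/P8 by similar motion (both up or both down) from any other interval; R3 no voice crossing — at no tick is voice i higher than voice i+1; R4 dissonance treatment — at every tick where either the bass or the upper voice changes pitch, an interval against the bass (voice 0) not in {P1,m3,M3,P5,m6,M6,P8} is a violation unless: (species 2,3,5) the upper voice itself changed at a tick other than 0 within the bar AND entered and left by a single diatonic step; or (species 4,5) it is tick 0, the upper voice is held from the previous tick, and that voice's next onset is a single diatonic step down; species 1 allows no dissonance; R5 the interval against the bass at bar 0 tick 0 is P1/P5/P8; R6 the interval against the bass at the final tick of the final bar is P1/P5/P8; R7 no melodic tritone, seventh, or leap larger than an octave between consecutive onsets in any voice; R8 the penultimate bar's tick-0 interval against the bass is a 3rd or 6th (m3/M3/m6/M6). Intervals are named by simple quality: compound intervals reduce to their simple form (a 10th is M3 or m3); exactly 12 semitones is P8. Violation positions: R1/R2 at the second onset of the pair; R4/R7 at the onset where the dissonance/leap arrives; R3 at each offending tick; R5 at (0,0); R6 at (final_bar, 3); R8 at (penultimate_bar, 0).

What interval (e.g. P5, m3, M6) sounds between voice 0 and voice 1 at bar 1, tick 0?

P8

voice 0=G3 voice 1=G4 -> P8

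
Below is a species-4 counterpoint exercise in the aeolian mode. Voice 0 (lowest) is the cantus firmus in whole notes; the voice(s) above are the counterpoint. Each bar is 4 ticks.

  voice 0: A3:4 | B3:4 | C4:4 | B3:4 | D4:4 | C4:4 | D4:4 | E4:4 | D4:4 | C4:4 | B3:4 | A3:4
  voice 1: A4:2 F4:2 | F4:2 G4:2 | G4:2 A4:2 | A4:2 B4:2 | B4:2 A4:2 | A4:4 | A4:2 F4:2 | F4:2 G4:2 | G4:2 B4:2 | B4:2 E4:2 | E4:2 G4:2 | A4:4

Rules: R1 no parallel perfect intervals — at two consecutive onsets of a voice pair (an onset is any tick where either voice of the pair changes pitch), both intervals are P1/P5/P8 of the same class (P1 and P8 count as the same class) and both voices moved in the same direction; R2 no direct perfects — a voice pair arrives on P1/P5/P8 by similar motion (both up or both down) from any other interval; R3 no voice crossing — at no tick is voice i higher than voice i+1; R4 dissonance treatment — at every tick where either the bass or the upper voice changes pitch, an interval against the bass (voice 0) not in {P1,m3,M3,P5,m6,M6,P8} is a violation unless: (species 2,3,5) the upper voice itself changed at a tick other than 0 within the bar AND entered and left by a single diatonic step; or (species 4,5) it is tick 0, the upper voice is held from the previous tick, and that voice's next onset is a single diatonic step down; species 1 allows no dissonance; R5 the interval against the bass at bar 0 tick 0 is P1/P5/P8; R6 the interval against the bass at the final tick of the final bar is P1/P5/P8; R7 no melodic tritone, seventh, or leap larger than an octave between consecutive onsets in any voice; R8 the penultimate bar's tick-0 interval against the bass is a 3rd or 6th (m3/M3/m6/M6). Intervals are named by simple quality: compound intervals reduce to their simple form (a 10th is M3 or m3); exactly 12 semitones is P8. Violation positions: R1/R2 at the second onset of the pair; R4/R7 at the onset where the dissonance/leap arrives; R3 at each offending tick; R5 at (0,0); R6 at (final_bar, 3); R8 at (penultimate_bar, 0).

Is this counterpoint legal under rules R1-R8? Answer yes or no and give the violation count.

No (7 violations)

bar 0: v0=A3 v1=A4 (P8)
bar 1: v0=B3 v1=F4 (TT)
bar 2: v0=C4 v1=G4 (P5)
bar 3: v0=B3 v1=A4 (m7)
bar 4: v0=D4 v1=B4 (M6)
bar 5: v0=C4 v1=A4 (M6)
bar 6: v0=D4 v1=A4 (P5)
bar 7: v0=E4 v1=F4 (m2)
bar 8: v0=D4 v1=G4 (P4)
bar 9: v0=C4 v1=B4 (M7)
bar 10: v0=B3 v1=E4 (P4)
bar 11: v0=A3 v1=A4 (P8)
  R4 @ bar1.0: B3/F4 TT untreated
  R4 @ bar3.0: B3/A4 m7 untreated
  R4 @ bar7.0: E4/F4 m2 untreated
  R4 @ bar8.0: D4/G4 P4 untreated
  R4 @ bar9.0: C4/B4 M7 untreated
  R4 @ bar10.0: B3/E4 P4 untreated
  R8 @ bar10.0: penult P4 not 3rd/6th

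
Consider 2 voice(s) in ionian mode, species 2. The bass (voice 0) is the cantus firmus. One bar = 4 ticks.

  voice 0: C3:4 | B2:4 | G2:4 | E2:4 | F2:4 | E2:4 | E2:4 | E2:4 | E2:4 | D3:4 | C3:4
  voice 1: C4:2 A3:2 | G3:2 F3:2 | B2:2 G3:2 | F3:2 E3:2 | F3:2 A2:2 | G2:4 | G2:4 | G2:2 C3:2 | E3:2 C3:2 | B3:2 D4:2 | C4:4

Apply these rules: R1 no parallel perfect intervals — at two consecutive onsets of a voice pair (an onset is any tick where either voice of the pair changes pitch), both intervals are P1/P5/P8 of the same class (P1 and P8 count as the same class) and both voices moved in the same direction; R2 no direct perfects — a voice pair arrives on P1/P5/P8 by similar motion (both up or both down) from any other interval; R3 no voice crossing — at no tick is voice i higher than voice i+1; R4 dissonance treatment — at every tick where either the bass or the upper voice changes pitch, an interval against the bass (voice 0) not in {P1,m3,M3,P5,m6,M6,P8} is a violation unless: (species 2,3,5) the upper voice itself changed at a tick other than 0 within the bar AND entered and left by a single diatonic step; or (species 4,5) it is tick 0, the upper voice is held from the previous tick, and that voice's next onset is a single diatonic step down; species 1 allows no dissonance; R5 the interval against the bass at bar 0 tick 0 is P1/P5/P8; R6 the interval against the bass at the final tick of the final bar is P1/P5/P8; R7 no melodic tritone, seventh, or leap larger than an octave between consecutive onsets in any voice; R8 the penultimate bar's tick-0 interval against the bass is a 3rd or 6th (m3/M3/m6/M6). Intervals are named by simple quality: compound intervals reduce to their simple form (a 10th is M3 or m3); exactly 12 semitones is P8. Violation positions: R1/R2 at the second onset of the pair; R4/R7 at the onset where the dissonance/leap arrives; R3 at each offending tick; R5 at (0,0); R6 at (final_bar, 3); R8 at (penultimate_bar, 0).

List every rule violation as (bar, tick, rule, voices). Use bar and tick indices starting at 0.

bar 0: v0=C3 v1=C4 downbeat P8
bar 1: v0=B2 v1=G3 downbeat m6
bar 2: v0=G2 v1=B2 downbeat M3
bar 3: v0=E2 v1=F3 downbeat m2
bar 4: v0=F2 v1=F3 downbeat P8
bar 5: v0=E2 v1=G2 downbeat m3
bar 6: v0=E2 v1=G2 downbeat m3
bar 7: v0=E2 v1=G2 downbeat m3
bar 8: v0=E2 v1=E3 downbeat P8
bar 9: v0=D3 v1=B3 downbeat M6
bar 10: v0=C3 v1=C4 downbeat P8
  -> R4 @ bar 1 tick 2 v(0, 1): B2/F3 TT untreated
  -> R7 @ bar 2 tick 0 v(1,): F3->B2 leap 6st
  -> R4 @ bar 3 tick 0 v(0, 1): E2/F3 m2 untreated
  -> R1 @ bar 4 tick 0 v(0, 1): E2/E3 P8 -> F2/F3 P8 similar
  -> R7 @ bar 9 tick 0 v(0,): E2->D3 leap 10st
  -> R7 @ bar 9 tick 0 v(1,): C3->B3 leap 11st
  -> R1 @ bar 10 tick 0 v(0, 1): D3/D4 P8 -> C3/C4 P8 similar

(1, 2, R4, (0, 1))
(2, 0, R7, (1,))
(3, 0, R4, (0, 1))
(4, 0, R1, (0, 1))
(9, 0, R7, (0,))
(9, 0, R7, (1,))
(10, 0, R1, (0, 1))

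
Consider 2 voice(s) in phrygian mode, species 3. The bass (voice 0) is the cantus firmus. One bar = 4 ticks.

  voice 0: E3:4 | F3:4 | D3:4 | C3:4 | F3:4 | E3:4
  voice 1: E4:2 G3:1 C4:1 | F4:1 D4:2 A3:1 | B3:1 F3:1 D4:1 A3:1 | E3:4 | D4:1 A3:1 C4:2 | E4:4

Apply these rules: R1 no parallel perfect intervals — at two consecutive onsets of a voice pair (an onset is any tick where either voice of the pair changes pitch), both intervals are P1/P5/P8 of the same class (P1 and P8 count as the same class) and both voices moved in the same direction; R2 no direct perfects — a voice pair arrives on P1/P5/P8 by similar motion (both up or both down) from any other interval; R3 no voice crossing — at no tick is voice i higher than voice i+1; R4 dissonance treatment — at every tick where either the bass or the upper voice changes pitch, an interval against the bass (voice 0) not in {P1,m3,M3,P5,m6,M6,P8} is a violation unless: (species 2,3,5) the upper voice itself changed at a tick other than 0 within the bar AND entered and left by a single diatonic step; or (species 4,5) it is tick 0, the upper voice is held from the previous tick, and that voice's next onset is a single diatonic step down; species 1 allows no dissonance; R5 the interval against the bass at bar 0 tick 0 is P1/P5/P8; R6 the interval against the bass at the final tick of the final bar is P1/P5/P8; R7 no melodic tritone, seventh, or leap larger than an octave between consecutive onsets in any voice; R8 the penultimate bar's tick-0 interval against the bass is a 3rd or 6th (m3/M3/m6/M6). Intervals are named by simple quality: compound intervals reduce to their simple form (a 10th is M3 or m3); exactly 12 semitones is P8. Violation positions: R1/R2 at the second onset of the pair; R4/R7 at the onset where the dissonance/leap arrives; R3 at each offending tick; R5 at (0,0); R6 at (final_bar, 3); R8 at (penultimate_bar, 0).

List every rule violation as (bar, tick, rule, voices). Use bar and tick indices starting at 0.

(1, 0, R2, (0, 1))
(2, 1, R7, (1,))
(4, 0, R7, (1,))

bar 0: v0=E3 v1=E4 downbeat P8
bar 1: v0=F3 v1=F4 downbeat P8
bar 2: v0=D3 v1=B3 downbeat M6
bar 3: v0=C3 v1=E3 downbeat M3
bar 4: v0=F3 v1=D4 downbeat M6
bar 5: v0=E3 v1=E4 downbeat P8
  -> R2 @ bar 1 tick 0 v(0, 1): E3/C4 m6 -> F3/F4 P8 similar
  -> R7 @ bar 2 tick 1 v(1,): B3->F3 leap 6st
  -> R7 @ bar 4 tick 0 v(1,): E3->D4 leap 10st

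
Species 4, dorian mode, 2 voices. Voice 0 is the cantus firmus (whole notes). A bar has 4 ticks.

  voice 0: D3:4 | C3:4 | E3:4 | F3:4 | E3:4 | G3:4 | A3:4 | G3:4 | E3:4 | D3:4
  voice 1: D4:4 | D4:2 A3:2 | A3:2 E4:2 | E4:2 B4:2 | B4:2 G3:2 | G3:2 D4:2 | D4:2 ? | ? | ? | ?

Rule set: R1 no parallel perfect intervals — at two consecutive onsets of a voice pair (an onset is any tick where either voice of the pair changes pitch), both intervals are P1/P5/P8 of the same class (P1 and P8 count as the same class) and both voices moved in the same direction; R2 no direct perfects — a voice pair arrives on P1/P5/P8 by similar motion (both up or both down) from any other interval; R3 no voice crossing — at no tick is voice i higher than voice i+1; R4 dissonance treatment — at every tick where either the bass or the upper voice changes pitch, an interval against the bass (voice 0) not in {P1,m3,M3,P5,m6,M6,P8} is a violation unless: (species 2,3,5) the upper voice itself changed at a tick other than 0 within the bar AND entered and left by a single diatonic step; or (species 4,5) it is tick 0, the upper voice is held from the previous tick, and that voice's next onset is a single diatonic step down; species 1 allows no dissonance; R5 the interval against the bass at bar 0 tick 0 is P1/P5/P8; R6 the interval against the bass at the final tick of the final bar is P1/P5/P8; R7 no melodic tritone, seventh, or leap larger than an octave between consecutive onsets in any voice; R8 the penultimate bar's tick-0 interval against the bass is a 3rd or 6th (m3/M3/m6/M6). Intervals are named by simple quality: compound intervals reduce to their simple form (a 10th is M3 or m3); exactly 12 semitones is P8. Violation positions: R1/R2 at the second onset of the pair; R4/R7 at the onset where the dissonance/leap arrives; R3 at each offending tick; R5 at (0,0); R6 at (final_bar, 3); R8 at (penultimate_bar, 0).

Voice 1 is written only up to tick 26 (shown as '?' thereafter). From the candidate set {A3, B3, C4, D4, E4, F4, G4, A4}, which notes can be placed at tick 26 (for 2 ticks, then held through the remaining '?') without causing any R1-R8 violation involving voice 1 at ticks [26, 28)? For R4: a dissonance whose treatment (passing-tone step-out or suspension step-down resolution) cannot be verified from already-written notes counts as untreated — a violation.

A3: legal
B3: violates R4
C4: legal
D4: legal
E4: legal
F4: legal
G4: violates R4
A4: legal

{A3, A4, C4, D4, E4, F4}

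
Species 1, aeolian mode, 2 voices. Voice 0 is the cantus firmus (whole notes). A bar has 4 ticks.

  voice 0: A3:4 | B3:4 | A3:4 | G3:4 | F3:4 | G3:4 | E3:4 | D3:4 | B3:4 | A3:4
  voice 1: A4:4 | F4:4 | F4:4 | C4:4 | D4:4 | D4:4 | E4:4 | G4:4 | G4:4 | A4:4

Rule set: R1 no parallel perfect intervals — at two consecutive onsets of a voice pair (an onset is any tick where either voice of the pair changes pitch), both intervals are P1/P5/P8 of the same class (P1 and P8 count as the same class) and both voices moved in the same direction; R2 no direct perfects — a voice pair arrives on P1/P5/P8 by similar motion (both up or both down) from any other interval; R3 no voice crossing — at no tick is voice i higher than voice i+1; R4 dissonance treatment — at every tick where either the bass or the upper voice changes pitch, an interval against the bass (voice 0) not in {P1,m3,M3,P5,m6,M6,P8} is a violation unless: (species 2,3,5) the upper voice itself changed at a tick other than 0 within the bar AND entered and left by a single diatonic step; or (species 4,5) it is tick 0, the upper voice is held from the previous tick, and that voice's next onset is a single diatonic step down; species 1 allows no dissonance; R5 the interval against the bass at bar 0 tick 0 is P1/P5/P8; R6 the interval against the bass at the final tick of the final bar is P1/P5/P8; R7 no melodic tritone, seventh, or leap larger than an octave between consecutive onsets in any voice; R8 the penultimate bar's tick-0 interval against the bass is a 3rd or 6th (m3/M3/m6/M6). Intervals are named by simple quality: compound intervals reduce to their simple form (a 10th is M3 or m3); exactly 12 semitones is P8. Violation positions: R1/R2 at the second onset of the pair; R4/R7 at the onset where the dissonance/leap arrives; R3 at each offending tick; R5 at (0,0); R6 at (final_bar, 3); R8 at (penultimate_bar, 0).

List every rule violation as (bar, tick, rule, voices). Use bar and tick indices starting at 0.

bar 0: v0=A3 v1=A4 downbeat P8
bar 1: v0=B3 v1=F4 downbeat TT
bar 2: v0=A3 v1=F4 downbeat m6
bar 3: v0=G3 v1=C4 downbeat P4
bar 4: v0=F3 v1=D4 downbeat M6
bar 5: v0=G3 v1=D4 downbeat P5
bar 6: v0=E3 v1=E4 downbeat P8
bar 7: v0=D3 v1=G4 downbeat P4
bar 8: v0=B3 v1=G4 downbeat m6
bar 9: v0=A3 v1=A4 downbeat P8
  -> R4 @ bar 1 tick 0 v(0, 1): B3/F4 TT untreated
  -> R4 @ bar 3 tick 0 v(0, 1): G3/C4 P4 untreated
  -> R4 @ bar 7 tick 0 v(0, 1): D3/G4 P4 untreated

(1, 0, R4, (0, 1))
(3, 0, R4, (0, 1))
(7, 0, R4, (0, 1))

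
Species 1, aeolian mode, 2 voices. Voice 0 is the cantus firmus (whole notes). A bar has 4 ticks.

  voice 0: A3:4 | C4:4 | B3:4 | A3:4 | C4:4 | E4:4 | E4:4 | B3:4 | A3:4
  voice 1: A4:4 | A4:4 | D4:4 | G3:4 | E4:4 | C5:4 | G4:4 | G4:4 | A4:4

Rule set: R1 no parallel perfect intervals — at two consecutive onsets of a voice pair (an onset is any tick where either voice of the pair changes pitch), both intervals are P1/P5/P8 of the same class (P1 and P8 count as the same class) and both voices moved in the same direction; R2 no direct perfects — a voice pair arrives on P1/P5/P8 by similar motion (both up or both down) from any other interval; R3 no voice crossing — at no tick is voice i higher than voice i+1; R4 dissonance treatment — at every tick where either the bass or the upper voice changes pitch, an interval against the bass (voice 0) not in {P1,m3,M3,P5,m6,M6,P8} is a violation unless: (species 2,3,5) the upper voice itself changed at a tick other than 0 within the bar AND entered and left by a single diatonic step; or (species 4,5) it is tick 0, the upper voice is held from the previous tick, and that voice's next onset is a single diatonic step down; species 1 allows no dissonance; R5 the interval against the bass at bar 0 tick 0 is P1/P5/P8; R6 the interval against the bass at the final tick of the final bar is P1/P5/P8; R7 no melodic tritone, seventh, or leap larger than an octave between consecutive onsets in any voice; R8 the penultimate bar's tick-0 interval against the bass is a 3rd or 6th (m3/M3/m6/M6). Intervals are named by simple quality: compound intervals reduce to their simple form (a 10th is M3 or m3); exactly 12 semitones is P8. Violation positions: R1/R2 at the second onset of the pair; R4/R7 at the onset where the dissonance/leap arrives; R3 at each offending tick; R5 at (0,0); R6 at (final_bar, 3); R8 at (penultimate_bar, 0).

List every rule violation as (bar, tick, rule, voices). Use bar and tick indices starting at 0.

(3, 0, R3, (0, 1))
(3, 0, R4, (0, 1))
(3, 1, R3, (0, 1))
(3, 2, R3, (0, 1))
(3, 3, R3, (0, 1))

bar 0: v0=A3 v1=A4 downbeat P8
bar 1: v0=C4 v1=A4 downbeat M6
bar 2: v0=B3 v1=D4 downbeat m3
bar 3: v0=A3 v1=G3 downbeat M2
bar 4: v0=C4 v1=E4 downbeat M3
bar 5: v0=E4 v1=C5 downbeat m6
bar 6: v0=E4 v1=G4 downbeat m3
bar 7: v0=B3 v1=G4 downbeat m6
bar 8: v0=A3 v1=A4 downbeat P8
  -> R3 @ bar 3 tick 0 v(0, 1): A3 above G3
  -> R4 @ bar 3 tick 0 v(0, 1): A3/G3 M2 untreated
  -> R3 @ bar 3 tick 1 v(0, 1): A3 above G3
  -> R3 @ bar 3 tick 2 v(0, 1): A3 above G3
  -> R3 @ bar 3 tick 3 v(0, 1): A3 above G3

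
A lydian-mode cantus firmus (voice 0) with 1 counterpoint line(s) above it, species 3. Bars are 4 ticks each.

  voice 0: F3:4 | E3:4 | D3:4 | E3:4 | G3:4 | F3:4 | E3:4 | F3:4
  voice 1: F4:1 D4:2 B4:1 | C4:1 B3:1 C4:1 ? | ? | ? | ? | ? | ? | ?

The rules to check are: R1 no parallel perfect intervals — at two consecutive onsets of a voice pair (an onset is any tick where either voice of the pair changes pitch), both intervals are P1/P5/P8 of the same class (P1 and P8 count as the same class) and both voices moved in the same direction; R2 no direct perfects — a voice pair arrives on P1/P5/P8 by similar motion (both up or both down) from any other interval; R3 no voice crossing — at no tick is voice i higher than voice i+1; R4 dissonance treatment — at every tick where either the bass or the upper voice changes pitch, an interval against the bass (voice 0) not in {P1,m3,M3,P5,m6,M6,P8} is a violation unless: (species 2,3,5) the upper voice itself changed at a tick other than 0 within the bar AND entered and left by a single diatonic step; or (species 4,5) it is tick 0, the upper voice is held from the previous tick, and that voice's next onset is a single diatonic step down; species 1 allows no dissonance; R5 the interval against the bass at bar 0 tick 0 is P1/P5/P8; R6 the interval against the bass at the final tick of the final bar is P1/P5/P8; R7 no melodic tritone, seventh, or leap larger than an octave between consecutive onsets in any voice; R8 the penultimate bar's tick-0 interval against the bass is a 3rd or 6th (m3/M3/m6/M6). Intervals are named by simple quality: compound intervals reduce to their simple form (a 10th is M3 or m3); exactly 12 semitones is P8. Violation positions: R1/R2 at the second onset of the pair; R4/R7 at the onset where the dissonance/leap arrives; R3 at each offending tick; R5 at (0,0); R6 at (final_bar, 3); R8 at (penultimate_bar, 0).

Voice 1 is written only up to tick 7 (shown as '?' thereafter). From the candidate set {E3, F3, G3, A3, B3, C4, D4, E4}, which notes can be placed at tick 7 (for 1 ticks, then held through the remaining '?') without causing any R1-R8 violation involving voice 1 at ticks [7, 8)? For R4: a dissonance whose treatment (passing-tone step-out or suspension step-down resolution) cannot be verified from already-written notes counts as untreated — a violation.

{B3, C4, E3, E4, G3}

E3: legal
F3: violates R4
G3: legal
A3: violates R4
B3: legal
C4: legal
D4: violates R4
E4: legal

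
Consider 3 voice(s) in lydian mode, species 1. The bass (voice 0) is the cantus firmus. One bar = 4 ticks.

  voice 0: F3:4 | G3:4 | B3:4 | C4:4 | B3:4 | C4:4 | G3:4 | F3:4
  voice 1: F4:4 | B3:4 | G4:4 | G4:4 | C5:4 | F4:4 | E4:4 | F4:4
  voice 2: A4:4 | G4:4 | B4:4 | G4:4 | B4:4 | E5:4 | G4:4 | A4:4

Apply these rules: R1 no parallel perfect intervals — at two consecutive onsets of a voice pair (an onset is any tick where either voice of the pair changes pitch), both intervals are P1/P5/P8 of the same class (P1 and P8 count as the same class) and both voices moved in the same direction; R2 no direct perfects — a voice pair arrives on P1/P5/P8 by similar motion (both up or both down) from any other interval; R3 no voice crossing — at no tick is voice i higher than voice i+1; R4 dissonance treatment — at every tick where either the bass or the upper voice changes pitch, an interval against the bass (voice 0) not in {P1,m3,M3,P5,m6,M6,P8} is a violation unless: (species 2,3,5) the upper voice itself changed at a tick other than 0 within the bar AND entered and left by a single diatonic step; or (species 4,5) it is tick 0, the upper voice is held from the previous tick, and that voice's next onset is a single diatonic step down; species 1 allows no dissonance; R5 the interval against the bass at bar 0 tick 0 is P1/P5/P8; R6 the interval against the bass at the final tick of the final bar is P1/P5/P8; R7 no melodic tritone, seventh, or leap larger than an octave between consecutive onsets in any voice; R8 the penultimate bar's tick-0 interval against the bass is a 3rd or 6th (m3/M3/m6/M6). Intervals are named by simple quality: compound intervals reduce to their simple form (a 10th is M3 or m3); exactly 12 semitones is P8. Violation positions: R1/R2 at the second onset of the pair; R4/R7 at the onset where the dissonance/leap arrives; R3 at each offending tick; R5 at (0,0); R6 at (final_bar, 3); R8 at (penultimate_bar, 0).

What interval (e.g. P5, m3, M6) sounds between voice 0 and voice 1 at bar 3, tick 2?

P5

voice 0=C4 voice 1=G4 -> P5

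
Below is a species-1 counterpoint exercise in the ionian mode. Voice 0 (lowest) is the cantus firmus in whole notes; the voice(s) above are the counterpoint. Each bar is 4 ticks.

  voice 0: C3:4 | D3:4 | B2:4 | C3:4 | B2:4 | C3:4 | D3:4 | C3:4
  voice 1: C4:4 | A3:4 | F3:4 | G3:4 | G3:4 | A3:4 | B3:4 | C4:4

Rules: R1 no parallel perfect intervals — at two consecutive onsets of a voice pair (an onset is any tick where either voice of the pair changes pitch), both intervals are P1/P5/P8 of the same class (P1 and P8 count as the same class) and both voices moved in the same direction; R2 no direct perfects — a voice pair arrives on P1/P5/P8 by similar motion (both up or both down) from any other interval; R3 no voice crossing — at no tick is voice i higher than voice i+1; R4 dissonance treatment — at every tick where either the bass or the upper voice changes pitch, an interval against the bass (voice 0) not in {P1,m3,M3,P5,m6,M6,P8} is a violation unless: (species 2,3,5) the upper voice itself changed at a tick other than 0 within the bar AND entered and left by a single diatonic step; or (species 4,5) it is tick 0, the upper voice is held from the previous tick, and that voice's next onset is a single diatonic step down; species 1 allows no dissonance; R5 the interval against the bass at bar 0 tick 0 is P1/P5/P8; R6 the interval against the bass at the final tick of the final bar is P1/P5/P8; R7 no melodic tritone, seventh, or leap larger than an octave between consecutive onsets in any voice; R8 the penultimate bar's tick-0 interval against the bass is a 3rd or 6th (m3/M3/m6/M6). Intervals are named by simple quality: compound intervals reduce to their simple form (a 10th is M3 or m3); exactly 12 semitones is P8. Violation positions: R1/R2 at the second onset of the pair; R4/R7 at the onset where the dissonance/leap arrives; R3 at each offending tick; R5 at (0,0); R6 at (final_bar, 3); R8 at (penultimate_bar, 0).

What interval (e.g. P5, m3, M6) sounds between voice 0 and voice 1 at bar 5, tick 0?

voice 0=C3 voice 1=A3 -> M6

M6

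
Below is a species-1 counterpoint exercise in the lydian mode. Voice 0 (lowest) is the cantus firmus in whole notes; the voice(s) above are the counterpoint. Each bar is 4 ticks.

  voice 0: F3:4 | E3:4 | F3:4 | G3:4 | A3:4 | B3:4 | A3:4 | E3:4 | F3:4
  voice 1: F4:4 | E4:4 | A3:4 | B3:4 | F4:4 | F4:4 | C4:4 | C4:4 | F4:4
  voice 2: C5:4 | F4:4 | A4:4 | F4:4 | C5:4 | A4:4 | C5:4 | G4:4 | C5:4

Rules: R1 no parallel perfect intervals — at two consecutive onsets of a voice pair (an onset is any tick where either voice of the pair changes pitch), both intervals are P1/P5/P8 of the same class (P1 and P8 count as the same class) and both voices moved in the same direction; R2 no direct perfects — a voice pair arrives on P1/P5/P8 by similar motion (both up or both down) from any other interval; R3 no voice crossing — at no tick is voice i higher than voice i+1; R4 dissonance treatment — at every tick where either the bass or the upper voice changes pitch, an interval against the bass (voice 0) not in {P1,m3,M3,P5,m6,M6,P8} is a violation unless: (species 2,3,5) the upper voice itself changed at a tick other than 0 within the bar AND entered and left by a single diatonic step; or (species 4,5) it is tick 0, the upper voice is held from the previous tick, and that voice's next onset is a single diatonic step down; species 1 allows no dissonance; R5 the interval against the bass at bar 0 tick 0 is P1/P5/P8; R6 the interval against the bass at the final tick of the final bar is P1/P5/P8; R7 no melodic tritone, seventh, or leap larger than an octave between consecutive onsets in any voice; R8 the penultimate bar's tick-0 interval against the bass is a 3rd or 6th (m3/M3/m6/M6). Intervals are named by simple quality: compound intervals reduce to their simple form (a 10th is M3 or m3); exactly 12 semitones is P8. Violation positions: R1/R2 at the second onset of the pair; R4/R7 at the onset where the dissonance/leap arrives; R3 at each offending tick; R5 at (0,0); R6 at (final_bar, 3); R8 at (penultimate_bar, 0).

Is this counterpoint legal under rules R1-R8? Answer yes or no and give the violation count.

No (10 violations)

bar 0: v0=F3 v1=F4 v2=C5 (P5)
bar 1: v0=E3 v1=E4 v2=F4 (m2)
bar 2: v0=F3 v1=A3 v2=A4 (M3)
bar 3: v0=G3 v1=B3 v2=F4 (m7)
bar 4: v0=A3 v1=F4 v2=C5 (m3)
bar 5: v0=B3 v1=F4 v2=A4 (m7)
bar 6: v0=A3 v1=C4 v2=C5 (m3)
bar 7: v0=E3 v1=C4 v2=G4 (m3)
bar 8: v0=F3 v1=F4 v2=C5 (P5)
  R1 @ bar1.0: F3/F4 P8 -> E3/E4 P8 similar
  R4 @ bar1.0: E3/F4 m2 untreated
  R4 @ bar3.0: G3/F4 m7 untreated
  R2 @ bar4.0: B3/F4 TT -> F4/C5 P5 similar
  R7 @ bar4.0: B3->F4 leap 6st
  R4 @ bar5.0: B3/F4 TT untreated
  R4 @ bar5.0: B3/A4 m7 untreated
  R1 @ bar8.0: C4/G4 P5 -> F4/C5 P5 similar
  R2 @ bar8.0: E3/C4 m6 -> F3/F4 P8 similar
  R2 @ bar8.0: E3/G4 m3 -> F3/C5 P5 similar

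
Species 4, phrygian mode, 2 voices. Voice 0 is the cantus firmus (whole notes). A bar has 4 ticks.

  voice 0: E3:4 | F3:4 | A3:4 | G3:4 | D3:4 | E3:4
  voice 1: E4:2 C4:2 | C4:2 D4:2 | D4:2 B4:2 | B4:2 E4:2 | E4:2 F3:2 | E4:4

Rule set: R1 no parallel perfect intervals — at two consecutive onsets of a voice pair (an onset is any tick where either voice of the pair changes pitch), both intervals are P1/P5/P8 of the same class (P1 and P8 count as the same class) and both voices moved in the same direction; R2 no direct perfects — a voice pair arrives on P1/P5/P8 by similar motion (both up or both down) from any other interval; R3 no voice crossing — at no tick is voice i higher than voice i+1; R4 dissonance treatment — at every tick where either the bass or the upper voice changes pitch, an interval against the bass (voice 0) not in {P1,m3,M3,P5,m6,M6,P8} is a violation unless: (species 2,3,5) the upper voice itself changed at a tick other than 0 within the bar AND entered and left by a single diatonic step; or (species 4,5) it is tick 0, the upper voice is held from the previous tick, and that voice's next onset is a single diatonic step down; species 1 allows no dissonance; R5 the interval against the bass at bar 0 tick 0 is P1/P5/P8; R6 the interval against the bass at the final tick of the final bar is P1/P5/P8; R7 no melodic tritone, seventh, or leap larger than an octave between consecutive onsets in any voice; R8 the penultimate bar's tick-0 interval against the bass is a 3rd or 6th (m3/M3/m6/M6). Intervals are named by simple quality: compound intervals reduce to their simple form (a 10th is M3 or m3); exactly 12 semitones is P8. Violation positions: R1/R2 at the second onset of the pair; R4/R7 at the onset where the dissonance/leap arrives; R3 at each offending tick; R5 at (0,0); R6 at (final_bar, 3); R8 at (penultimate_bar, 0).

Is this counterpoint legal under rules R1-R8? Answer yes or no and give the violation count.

No (7 violations)

bar 0: v0=E3 v1=E4 (P8)
bar 1: v0=F3 v1=C4 (P5)
bar 2: v0=A3 v1=D4 (P4)
bar 3: v0=G3 v1=B4 (M3)
bar 4: v0=D3 v1=E4 (M2)
bar 5: v0=E3 v1=E4 (P8)
  R4 @ bar2.0: A3/D4 P4 untreated
  R4 @ bar2.2: A3/B4 M2 untreated
  R4 @ bar4.0: D3/E4 M2 untreated
  R8 @ bar4.0: penult M2 not 3rd/6th
  R7 @ bar4.2: E4->F3 leap 11st
  R2 @ bar5.0: D3/F3 m3 -> E3/E4 P8 similar
  R7 @ bar5.0: F3->E4 leap 11st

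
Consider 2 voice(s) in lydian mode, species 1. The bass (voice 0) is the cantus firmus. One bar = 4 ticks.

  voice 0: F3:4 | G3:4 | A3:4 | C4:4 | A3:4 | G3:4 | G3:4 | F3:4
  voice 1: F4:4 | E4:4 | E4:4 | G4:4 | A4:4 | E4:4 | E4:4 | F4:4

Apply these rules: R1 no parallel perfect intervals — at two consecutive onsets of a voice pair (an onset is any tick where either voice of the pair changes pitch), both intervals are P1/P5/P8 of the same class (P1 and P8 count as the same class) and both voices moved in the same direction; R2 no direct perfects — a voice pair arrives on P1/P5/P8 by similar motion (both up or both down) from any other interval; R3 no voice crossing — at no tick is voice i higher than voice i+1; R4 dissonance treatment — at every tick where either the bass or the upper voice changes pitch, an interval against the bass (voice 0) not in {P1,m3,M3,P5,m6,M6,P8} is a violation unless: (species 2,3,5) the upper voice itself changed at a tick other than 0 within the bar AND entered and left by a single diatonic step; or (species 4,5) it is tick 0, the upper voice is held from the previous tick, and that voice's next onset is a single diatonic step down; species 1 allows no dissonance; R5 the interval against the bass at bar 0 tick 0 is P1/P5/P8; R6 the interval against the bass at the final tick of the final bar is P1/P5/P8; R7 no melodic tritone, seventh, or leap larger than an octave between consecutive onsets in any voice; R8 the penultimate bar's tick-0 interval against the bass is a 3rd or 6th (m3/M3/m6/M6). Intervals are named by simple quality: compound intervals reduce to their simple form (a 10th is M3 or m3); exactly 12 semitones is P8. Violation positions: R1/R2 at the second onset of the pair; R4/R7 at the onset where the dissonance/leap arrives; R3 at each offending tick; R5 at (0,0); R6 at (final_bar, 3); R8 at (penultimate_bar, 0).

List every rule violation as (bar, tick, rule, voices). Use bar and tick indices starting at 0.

(3, 0, R1, (0, 1))

bar 0: v0=F3 v1=F4 downbeat P8
bar 1: v0=G3 v1=E4 downbeat M6
bar 2: v0=A3 v1=E4 downbeat P5
bar 3: v0=C4 v1=G4 downbeat P5
bar 4: v0=A3 v1=A4 downbeat P8
bar 5: v0=G3 v1=E4 downbeat M6
bar 6: v0=G3 v1=E4 downbeat M6
bar 7: v0=F3 v1=F4 downbeat P8
  -> R1 @ bar 3 tick 0 v(0, 1): A3/E4 P5 -> C4/G4 P5 similar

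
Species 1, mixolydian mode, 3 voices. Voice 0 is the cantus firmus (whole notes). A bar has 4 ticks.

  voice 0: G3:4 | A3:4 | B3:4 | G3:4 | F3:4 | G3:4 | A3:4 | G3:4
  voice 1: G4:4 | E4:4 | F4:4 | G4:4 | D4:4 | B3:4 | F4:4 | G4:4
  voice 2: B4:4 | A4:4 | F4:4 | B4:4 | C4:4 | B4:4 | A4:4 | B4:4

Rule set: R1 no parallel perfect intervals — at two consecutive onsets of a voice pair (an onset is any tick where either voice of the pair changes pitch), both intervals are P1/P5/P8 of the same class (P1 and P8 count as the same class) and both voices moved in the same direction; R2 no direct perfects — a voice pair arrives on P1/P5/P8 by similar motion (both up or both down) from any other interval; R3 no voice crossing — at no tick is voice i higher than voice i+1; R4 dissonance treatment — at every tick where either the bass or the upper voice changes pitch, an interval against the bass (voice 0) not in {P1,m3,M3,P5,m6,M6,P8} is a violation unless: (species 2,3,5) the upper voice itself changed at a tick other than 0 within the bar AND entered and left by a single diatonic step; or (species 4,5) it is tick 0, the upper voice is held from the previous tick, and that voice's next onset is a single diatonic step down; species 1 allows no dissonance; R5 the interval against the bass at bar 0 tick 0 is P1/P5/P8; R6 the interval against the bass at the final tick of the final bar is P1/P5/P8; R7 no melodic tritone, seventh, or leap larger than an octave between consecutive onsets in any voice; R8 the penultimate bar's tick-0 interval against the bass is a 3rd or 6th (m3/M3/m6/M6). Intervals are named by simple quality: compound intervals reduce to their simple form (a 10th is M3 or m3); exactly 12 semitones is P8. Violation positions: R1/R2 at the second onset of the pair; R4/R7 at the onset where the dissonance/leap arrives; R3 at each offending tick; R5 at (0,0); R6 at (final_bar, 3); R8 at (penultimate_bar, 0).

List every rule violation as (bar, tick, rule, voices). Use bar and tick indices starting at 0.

bar 0: v0=G3 v1=G4 v2=B4 downbeat M3
bar 1: v0=A3 v1=E4 v2=A4 downbeat P8
bar 2: v0=B3 v1=F4 v2=F4 downbeat TT
bar 3: v0=G3 v1=G4 v2=B4 downbeat M3
bar 4: v0=F3 v1=D4 v2=C4 downbeat P5
bar 5: v0=G3 v1=B3 v2=B4 downbeat M3
bar 6: v0=A3 v1=F4 v2=A4 downbeat P8
bar 7: v0=G3 v1=G4 v2=B4 downbeat M3
  -> R5 @ bar 0 tick 0 v(0, 2): opens on M3
  -> R4 @ bar 2 tick 0 v(0, 1): B3/F4 TT untreated
  -> R4 @ bar 2 tick 0 v(0, 2): B3/F4 TT untreated
  -> R7 @ bar 3 tick 0 v(2,): F4->B4 leap 6st
  -> R2 @ bar 4 tick 0 v(0, 2): G3/B4 M3 -> F3/C4 P5 similar
  -> R3 @ bar 4 tick 0 v(1, 2): D4 above C4
  -> R7 @ bar 4 tick 0 v(2,): B4->C4 leap 11st
  -> R3 @ bar 4 tick 1 v(1, 2): D4 above C4
  -> R3 @ bar 4 tick 2 v(1, 2): D4 above C4
  -> R3 @ bar 4 tick 3 v(1, 2): D4 above C4
  -> R7 @ bar 5 tick 0 v(2,): C4->B4 leap 11st
  -> R7 @ bar 6 tick 0 v(1,): B3->F4 leap 6st
  -> R8 @ bar 6 tick 0 v(0, 2): penult P8 not 3rd/6th
  -> R6 @ bar 7 tick 3 v(0, 2): closes on M3

(0, 0, R5, (0, 2))
(2, 0, R4, (0, 1))
(2, 0, R4, (0, 2))
(3, 0, R7, (2,))
(4, 0, R2, (0, 2))
(4, 0, R3, (1, 2))
(4, 0, R7, (2,))
(4, 1, R3, (1, 2))
(4, 2, R3, (1, 2))
(4, 3, R3, (1, 2))
(5, 0, R7, (2,))
(6, 0, R7, (1,))
(6, 0, R8, (0, 2))
(7, 3, R6, (0, 2))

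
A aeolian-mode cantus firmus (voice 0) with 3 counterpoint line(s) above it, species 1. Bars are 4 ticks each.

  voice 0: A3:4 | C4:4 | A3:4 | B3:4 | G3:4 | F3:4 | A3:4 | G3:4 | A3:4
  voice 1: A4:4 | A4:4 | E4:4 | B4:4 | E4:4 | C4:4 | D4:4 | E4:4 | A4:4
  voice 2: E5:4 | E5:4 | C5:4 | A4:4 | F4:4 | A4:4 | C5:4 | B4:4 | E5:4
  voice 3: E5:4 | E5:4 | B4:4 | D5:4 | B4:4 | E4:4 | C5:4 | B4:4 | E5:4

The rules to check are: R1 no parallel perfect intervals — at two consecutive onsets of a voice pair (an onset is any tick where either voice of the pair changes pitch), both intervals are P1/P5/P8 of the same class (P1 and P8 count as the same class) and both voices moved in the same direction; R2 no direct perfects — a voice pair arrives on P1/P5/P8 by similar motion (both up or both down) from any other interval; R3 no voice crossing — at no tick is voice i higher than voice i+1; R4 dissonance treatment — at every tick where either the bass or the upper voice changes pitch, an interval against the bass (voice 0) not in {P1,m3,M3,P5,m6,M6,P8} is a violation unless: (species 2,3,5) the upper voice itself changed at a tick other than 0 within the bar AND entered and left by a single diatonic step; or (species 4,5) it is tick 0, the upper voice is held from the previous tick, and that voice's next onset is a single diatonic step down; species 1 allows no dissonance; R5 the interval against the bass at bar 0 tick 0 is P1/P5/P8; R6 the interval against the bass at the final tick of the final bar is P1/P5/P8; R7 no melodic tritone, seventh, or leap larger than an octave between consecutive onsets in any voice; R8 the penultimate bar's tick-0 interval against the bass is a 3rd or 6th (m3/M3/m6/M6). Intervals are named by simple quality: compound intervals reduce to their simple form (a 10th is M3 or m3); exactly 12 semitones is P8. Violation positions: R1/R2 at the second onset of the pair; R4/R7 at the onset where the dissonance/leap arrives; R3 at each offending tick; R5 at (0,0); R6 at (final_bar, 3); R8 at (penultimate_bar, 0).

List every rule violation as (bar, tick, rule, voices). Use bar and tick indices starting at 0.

(2, 0, R1, (1, 3))
(2, 0, R2, (0, 1))
(2, 0, R3, (2, 3))
(2, 0, R4, (0, 3))
(2, 1, R3, (2, 3))
(2, 2, R3, (2, 3))
(2, 3, R3, (2, 3))
(3, 0, R2, (0, 1))
(3, 0, R3, (1, 2))
(3, 0, R4, (0, 2))
(3, 1, R3, (1, 2))
(3, 2, R3, (1, 2))
(3, 3, R3, (1, 2))
(4, 0, R2, (1, 3))
(4, 0, R4, (0, 2))
(5, 0, R2, (0, 1))
(5, 0, R3, (2, 3))
(5, 0, R4, (0, 3))
(5, 1, R3, (2, 3))
(5, 2, R3, (2, 3))
(5, 3, R3, (2, 3))
(6, 0, R2, (2, 3))
(6, 0, R4, (0, 1))
(7, 0, R1, (2, 3))
(8, 0, R1, (1, 2))
(8, 0, R1, (1, 3))
(8, 0, R1, (2, 3))
(8, 0, R2, (0, 1))
(8, 0, R2, (0, 2))
(8, 0, R2, (0, 3))

bar 0: v0=A3 v1=A4 v2=E5 v3=E5 downbeat P5
bar 1: v0=C4 v1=A4 v2=E5 v3=E5 downbeat M3
bar 2: v0=A3 v1=E4 v2=C5 v3=B4 downbeat M2
bar 3: v0=B3 v1=B4 v2=A4 v3=D5 downbeat m3
bar 4: v0=G3 v1=E4 v2=F4 v3=B4 downbeat M3
bar 5: v0=F3 v1=C4 v2=A4 v3=E4 downbeat M7
bar 6: v0=A3 v1=D4 v2=C5 v3=C5 downbeat m3
bar 7: v0=G3 v1=E4 v2=B4 v3=B4 downbeat M3
bar 8: v0=A3 v1=A4 v2=E5 v3=E5 downbeat P5
  -> R1 @ bar 2 tick 0 v(1, 3): A4/E5 P5 -> E4/B4 P5 similar
  -> R2 @ bar 2 tick 0 v(0, 1): C4/A4 M6 -> A3/E4 P5 similar
  -> R3 @ bar 2 tick 0 v(2, 3): C5 above B4
  -> R4 @ bar 2 tick 0 v(0, 3): A3/B4 M2 untreated
  -> R3 @ bar 2 tick 1 v(2, 3): C5 above B4
  -> R3 @ bar 2 tick 2 v(2, 3): C5 above B4
  -> R3 @ bar 2 tick 3 v(2, 3): C5 above B4
  -> R2 @ bar 3 tick 0 v(0, 1): A3/E4 P5 -> B3/B4 P8 similar
  -> R3 @ bar 3 tick 0 v(1, 2): B4 above A4
  -> R4 @ bar 3 tick 0 v(0, 2): B3/A4 m7 untreated
  -> R3 @ bar 3 tick 1 v(1, 2): B4 above A4
  -> R3 @ bar 3 tick 2 v(1, 2): B4 above A4
  -> R3 @ bar 3 tick 3 v(1, 2): B4 above A4
  -> R2 @ bar 4 tick 0 v(1, 3): B4/D5 m3 -> E4/B4 P5 similar
  -> R4 @ bar 4 tick 0 v(0, 2): G3/F4 m7 untreated
  -> R2 @ bar 5 tick 0 v(0, 1): G3/E4 M6 -> F3/C4 P5 similar
  -> R3 @ bar 5 tick 0 v(2, 3): A4 above E4
  -> R4 @ bar 5 tick 0 v(0, 3): F3/E4 M7 untreated
  -> R3 @ bar 5 tick 1 v(2, 3): A4 above E4
  -> R3 @ bar 5 tick 2 v(2, 3): A4 above E4
  -> R3 @ bar 5 tick 3 v(2, 3): A4 above E4
  -> R2 @ bar 6 tick 0 v(2, 3): A4/E4 P4 -> C5/C5 P1 similar
  -> R4 @ bar 6 tick 0 v(0, 1): A3/D4 P4 untreated
  -> R1 @ bar 7 tick 0 v(2, 3): C5/C5 P1 -> B4/B4 P1 similar
  -> R1 @ bar 8 tick 0 v(1, 2): E4/B4 P5 -> A4/E5 P5 similar
  -> R1 @ bar 8 tick 0 v(1, 3): E4/B4 P5 -> A4/E5 P5 similar
  -> R1 @ bar 8 tick 0 v(2, 3): B4/B4 P1 -> E5/E5 P1 similar
  -> R2 @ bar 8 tick 0 v(0, 1): G3/E4 M6 -> A3/A4 P8 similar
  -> R2 @ bar 8 tick 0 v(0, 2): G3/B4 M3 -> A3/E5 P5 similar
  -> R2 @ bar 8 tick 0 v(0, 3): G3/B4 M3 -> A3/E5 P5 similar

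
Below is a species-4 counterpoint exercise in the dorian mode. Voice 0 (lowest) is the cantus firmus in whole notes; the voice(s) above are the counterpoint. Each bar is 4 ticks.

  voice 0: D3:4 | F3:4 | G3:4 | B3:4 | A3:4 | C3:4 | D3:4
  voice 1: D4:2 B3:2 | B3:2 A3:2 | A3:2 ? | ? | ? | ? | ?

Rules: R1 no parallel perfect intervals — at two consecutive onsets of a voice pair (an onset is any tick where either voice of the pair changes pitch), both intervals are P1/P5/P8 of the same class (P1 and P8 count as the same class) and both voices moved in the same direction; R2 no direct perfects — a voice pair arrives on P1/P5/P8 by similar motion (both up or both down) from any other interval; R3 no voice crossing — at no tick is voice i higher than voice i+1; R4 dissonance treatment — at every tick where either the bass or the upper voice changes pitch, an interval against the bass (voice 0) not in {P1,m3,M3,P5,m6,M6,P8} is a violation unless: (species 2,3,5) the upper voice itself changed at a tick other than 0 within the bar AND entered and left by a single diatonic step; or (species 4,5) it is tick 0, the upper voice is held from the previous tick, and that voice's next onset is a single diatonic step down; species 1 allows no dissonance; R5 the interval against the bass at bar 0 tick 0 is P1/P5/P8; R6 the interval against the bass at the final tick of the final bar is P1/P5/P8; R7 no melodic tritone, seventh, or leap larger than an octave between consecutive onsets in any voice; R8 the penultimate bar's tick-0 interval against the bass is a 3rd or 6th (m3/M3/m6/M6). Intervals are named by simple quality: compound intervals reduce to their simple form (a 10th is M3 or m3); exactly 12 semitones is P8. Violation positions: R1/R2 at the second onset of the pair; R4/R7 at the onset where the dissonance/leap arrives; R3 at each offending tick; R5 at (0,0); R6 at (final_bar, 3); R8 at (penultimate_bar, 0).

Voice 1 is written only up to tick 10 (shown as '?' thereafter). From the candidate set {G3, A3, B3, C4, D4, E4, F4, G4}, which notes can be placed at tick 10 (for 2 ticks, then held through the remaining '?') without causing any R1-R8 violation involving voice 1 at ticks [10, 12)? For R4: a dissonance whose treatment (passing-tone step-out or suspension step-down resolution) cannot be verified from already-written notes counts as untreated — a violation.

G3: legal
A3: legal
B3: legal
C4: violates R4
D4: legal
E4: legal
F4: violates R4
G4: violates R7

{A3, B3, D4, E4, G3}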